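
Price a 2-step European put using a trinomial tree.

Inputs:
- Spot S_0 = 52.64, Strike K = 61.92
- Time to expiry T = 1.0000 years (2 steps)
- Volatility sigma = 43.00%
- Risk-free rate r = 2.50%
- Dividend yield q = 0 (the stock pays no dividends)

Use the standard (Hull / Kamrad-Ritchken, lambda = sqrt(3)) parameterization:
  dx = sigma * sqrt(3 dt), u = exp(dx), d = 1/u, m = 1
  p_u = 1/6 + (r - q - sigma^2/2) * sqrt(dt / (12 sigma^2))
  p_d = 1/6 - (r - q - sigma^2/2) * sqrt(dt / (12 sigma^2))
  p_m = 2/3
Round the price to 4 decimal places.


Answer: Price = V(0,0) = 14.1500

Derivation:
dt = T/N = 0.500000; dx = sigma*sqrt(3*dt) = 0.526640
u = exp(dx) = 1.693234; d = 1/u = 0.590586
p_u = 0.134648, p_m = 0.666667, p_d = 0.198686
Discount per step: exp(-r*dt) = 0.987578
Stock lattice S(k, j) with j the centered position index:
  k=0: S(0,+0) = 52.6400
  k=1: S(1,-1) = 31.0884; S(1,+0) = 52.6400; S(1,+1) = 89.1318
  k=2: S(2,-2) = 18.3604; S(2,-1) = 31.0884; S(2,+0) = 52.6400; S(2,+1) = 89.1318; S(2,+2) = 150.9211
Terminal payoffs V(N, j) = max(K - S_T, 0):
  V(2,-2) = 43.559609; V(2,-1) = 30.831562; V(2,+0) = 9.280000; V(2,+1) = 0.000000; V(2,+2) = 0.000000
Backward induction: V(k, j) = exp(-r*dt) * [p_u * V(k+1, j+1) + p_m * V(k+1, j) + p_d * V(k+1, j-1)]
  V(1,-1) = exp(-r*dt) * [p_u*9.280000 + p_m*30.831562 + p_d*43.559609] = 30.080212
  V(1,+0) = exp(-r*dt) * [p_u*0.000000 + p_m*9.280000 + p_d*30.831562] = 12.159509
  V(1,+1) = exp(-r*dt) * [p_u*0.000000 + p_m*0.000000 + p_d*9.280000] = 1.820899
  V(0,+0) = exp(-r*dt) * [p_u*1.820899 + p_m*12.159509 + p_d*30.080212] = 14.150041


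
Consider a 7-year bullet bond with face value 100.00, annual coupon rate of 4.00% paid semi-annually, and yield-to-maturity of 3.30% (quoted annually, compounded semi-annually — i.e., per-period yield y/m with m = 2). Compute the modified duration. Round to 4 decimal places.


Coupon per period c = face * coupon_rate / m = 2.000000
Periods per year m = 2; per-period yield y/m = 0.016500
Number of cashflows N = 14
Cashflows (t years, CF_t, discount factor 1/(1+y/m)^(m*t), PV):
  t = 0.5000: CF_t = 2.000000, DF = 0.983768, PV = 1.967536
  t = 1.0000: CF_t = 2.000000, DF = 0.967799, PV = 1.935598
  t = 1.5000: CF_t = 2.000000, DF = 0.952090, PV = 1.904179
  t = 2.0000: CF_t = 2.000000, DF = 0.936635, PV = 1.873270
  t = 2.5000: CF_t = 2.000000, DF = 0.921432, PV = 1.842863
  t = 3.0000: CF_t = 2.000000, DF = 0.906475, PV = 1.812949
  t = 3.5000: CF_t = 2.000000, DF = 0.891761, PV = 1.783521
  t = 4.0000: CF_t = 2.000000, DF = 0.877285, PV = 1.754571
  t = 4.5000: CF_t = 2.000000, DF = 0.863045, PV = 1.726090
  t = 5.0000: CF_t = 2.000000, DF = 0.849036, PV = 1.698072
  t = 5.5000: CF_t = 2.000000, DF = 0.835254, PV = 1.670509
  t = 6.0000: CF_t = 2.000000, DF = 0.821696, PV = 1.643393
  t = 6.5000: CF_t = 2.000000, DF = 0.808359, PV = 1.616717
  t = 7.0000: CF_t = 102.000000, DF = 0.795237, PV = 81.114185
Price P = sum_t PV_t = 104.343455
First compute Macaulay numerator sum_t t * PV_t:
  t * PV_t at t = 0.5000: 0.983768
  t * PV_t at t = 1.0000: 1.935598
  t * PV_t at t = 1.5000: 2.856269
  t * PV_t at t = 2.0000: 3.746541
  t * PV_t at t = 2.5000: 4.607158
  t * PV_t at t = 3.0000: 5.438848
  t * PV_t at t = 3.5000: 6.242325
  t * PV_t at t = 4.0000: 7.018284
  t * PV_t at t = 4.5000: 7.767407
  t * PV_t at t = 5.0000: 8.490361
  t * PV_t at t = 5.5000: 9.187799
  t * PV_t at t = 6.0000: 9.860357
  t * PV_t at t = 6.5000: 10.508661
  t * PV_t at t = 7.0000: 567.799297
Macaulay duration D = 646.442672 / 104.343455 = 6.195335
Modified duration = D / (1 + y/m) = 6.195335 / (1 + 0.016500) = 6.094771

Answer: Modified duration = 6.0948


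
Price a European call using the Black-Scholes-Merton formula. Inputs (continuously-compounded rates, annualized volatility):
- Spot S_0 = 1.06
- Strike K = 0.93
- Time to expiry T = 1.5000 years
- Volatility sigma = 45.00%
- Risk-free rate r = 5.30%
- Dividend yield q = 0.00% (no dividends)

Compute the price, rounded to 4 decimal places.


Answer: Price = 0.3234

Derivation:
d1 = (ln(S/K) + (r - q + 0.5*sigma^2) * T) / (sigma * sqrt(T)) = 0.65721552
d2 = d1 - sigma * sqrt(T) = 0.10608033
exp(-rT) = 0.92357802; exp(-qT) = 1.00000000
C = S_0 * exp(-qT) * N(d1) - K * exp(-rT) * N(d2)
N(d1) = 0.74447883; N(d2) = 0.54224069
C = 1.0600 * 1.00000000 * 0.74447883 - 0.9300 * 0.92357802 * 0.54224069 = 0.3234


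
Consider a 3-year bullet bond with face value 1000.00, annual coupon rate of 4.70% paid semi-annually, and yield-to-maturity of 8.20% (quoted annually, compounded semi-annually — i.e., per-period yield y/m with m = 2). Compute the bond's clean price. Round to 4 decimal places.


Answer: Price = 908.5605

Derivation:
Coupon per period c = face * coupon_rate / m = 23.500000
Periods per year m = 2; per-period yield y/m = 0.041000
Number of cashflows N = 6
Cashflows (t years, CF_t, discount factor 1/(1+y/m)^(m*t), PV):
  t = 0.5000: CF_t = 23.500000, DF = 0.960615, PV = 22.574448
  t = 1.0000: CF_t = 23.500000, DF = 0.922781, PV = 21.685348
  t = 1.5000: CF_t = 23.500000, DF = 0.886437, PV = 20.831266
  t = 2.0000: CF_t = 23.500000, DF = 0.851524, PV = 20.010823
  t = 2.5000: CF_t = 23.500000, DF = 0.817987, PV = 19.222692
  t = 3.0000: CF_t = 1023.500000, DF = 0.785770, PV = 804.235927
Price P = sum_t PV_t = 908.560504


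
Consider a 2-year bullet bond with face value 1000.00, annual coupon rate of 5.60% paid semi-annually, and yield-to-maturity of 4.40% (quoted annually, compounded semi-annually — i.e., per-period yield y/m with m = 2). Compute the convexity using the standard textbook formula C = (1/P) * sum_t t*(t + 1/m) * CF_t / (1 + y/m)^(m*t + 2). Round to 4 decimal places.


Answer: Convexity = 4.5347

Derivation:
Coupon per period c = face * coupon_rate / m = 28.000000
Periods per year m = 2; per-period yield y/m = 0.022000
Number of cashflows N = 4
Cashflows (t years, CF_t, discount factor 1/(1+y/m)^(m*t), PV):
  t = 0.5000: CF_t = 28.000000, DF = 0.978474, PV = 27.397260
  t = 1.0000: CF_t = 28.000000, DF = 0.957411, PV = 26.807495
  t = 1.5000: CF_t = 28.000000, DF = 0.936801, PV = 26.230426
  t = 2.0000: CF_t = 1028.000000, DF = 0.916635, PV = 942.300738
Price P = sum_t PV_t = 1022.735920
Convexity numerator sum_t t*(t + 1/m) * CF_t / (1+y/m)^(m*t + 2):
  t = 0.5000: term = 13.115213
  t = 1.0000: term = 38.498668
  t = 1.5000: term = 75.339860
  t = 2.0000: term = 4510.843337
Convexity = (1/P) * sum = 4637.797078 / 1022.735920 = 4.534697


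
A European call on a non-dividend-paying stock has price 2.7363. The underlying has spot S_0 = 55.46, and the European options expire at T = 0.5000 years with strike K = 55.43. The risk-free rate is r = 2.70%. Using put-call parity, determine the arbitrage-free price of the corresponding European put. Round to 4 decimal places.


Put-call parity: C - P = S_0 * exp(-qT) - K * exp(-rT).
S_0 * exp(-qT) = 55.4600 * 1.00000000 = 55.46000000
K * exp(-rT) = 55.4300 * 0.98659072 = 54.68672341
P = C - S*exp(-qT) + K*exp(-rT)
P = 2.7363 - 55.46000000 + 54.68672341 = 1.9630

Answer: Put price = 1.9630


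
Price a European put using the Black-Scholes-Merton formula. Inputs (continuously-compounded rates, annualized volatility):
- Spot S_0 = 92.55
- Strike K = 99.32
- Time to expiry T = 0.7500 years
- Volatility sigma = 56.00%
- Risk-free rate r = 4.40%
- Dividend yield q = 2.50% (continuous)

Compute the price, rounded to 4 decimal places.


d1 = (ln(S/K) + (r - q + 0.5*sigma^2) * T) / (sigma * sqrt(T)) = 0.12629966
d2 = d1 - sigma * sqrt(T) = -0.35867457
exp(-rT) = 0.96753856; exp(-qT) = 0.98142469
P = K * exp(-rT) * N(-d2) - S_0 * exp(-qT) * N(-d1)
N(-d1) = 0.44974736; N(-d2) = 0.64008072
P = 99.3200 * 0.96753856 * 0.64008072 - 92.5500 * 0.98142469 * 0.44974736 = 20.6582

Answer: Price = 20.6582


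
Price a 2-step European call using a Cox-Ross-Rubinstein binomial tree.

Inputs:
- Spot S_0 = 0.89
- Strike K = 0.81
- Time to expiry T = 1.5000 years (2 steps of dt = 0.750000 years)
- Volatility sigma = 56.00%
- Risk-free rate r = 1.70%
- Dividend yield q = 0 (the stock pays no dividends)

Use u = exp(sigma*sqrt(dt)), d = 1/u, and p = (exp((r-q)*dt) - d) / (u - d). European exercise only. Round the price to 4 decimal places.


Answer: Price = V(0,0) = 0.2697

Derivation:
dt = T/N = 0.750000
u = exp(sigma*sqrt(dt)) = 1.624133; d = 1/u = 0.615713
p = (exp((r-q)*dt) - d) / (u - d) = 0.393803
Discount per step: exp(-r*dt) = 0.987331
Stock lattice S(k, i) with i counting down-moves:
  k=0: S(0,0) = 0.8900
  k=1: S(1,0) = 1.4455; S(1,1) = 0.5480
  k=2: S(2,0) = 2.3476; S(2,1) = 0.8900; S(2,2) = 0.3374
Terminal payoffs V(N, i) = max(S_T - K, 0):
  V(2,0) = 1.537650; V(2,1) = 0.080000; V(2,2) = 0.000000
Backward induction: V(k, i) = exp(-r*dt) * [p * V(k+1, i) + (1-p) * V(k+1, i+1)].
  V(1,0) = exp(-r*dt) * [p*1.537650 + (1-p)*0.080000] = 0.645740
  V(1,1) = exp(-r*dt) * [p*0.080000 + (1-p)*0.000000] = 0.031105
  V(0,0) = exp(-r*dt) * [p*0.645740 + (1-p)*0.031105] = 0.269690


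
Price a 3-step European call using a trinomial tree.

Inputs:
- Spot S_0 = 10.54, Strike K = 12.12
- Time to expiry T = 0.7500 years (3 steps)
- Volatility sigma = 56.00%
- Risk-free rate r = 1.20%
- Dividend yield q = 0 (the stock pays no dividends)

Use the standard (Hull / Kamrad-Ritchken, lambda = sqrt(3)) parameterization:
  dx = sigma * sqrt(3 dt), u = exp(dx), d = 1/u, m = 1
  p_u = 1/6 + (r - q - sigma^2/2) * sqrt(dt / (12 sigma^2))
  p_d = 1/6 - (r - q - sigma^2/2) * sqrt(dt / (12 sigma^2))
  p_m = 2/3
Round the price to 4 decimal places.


dt = T/N = 0.250000; dx = sigma*sqrt(3*dt) = 0.484974
u = exp(dx) = 1.624133; d = 1/u = 0.615713
p_u = 0.129345, p_m = 0.666667, p_d = 0.203988
Discount per step: exp(-r*dt) = 0.997004
Stock lattice S(k, j) with j the centered position index:
  k=0: S(0,+0) = 10.5400
  k=1: S(1,-1) = 6.4896; S(1,+0) = 10.5400; S(1,+1) = 17.1184
  k=2: S(2,-2) = 3.9957; S(2,-1) = 6.4896; S(2,+0) = 10.5400; S(2,+1) = 17.1184; S(2,+2) = 27.8025
  k=3: S(3,-3) = 2.4602; S(3,-2) = 3.9957; S(3,-1) = 6.4896; S(3,+0) = 10.5400; S(3,+1) = 17.1184; S(3,+2) = 27.8025; S(3,+3) = 45.1550
Terminal payoffs V(N, j) = max(S_T - K, 0):
  V(3,-3) = 0.000000; V(3,-2) = 0.000000; V(3,-1) = 0.000000; V(3,+0) = 0.000000; V(3,+1) = 4.998363; V(3,+2) = 15.682501; V(3,+3) = 33.034964
Backward induction: V(k, j) = exp(-r*dt) * [p_u * V(k+1, j+1) + p_m * V(k+1, j) + p_d * V(k+1, j-1)]
  V(2,-2) = exp(-r*dt) * [p_u*0.000000 + p_m*0.000000 + p_d*0.000000] = 0.000000
  V(2,-1) = exp(-r*dt) * [p_u*0.000000 + p_m*0.000000 + p_d*0.000000] = 0.000000
  V(2,+0) = exp(-r*dt) * [p_u*4.998363 + p_m*0.000000 + p_d*0.000000] = 0.644577
  V(2,+1) = exp(-r*dt) * [p_u*15.682501 + p_m*4.998363 + p_d*0.000000] = 5.344639
  V(2,+2) = exp(-r*dt) * [p_u*33.034964 + p_m*15.682501 + p_d*4.998363] = 15.700347
  V(1,-1) = exp(-r*dt) * [p_u*0.644577 + p_m*0.000000 + p_d*0.000000] = 0.083123
  V(1,+0) = exp(-r*dt) * [p_u*5.344639 + p_m*0.644577 + p_d*0.000000] = 1.117663
  V(1,+1) = exp(-r*dt) * [p_u*15.700347 + p_m*5.344639 + p_d*0.644577] = 5.708191
  V(0,+0) = exp(-r*dt) * [p_u*5.708191 + p_m*1.117663 + p_d*0.083123] = 1.495897

Answer: Price = V(0,0) = 1.4959


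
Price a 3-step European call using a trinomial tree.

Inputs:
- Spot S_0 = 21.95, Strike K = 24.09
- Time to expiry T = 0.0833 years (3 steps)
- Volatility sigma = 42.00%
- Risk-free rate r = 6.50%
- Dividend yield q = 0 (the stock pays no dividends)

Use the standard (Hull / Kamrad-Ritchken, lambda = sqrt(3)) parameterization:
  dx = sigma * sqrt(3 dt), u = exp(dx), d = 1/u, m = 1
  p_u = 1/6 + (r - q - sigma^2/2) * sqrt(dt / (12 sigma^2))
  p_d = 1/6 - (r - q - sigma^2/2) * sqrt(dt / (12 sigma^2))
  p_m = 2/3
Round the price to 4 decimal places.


Answer: Price = V(0,0) = 0.3997

Derivation:
dt = T/N = 0.027767; dx = sigma*sqrt(3*dt) = 0.121219
u = exp(dx) = 1.128872; d = 1/u = 0.885840
p_u = 0.164010, p_m = 0.666667, p_d = 0.169324
Discount per step: exp(-r*dt) = 0.998197
Stock lattice S(k, j) with j the centered position index:
  k=0: S(0,+0) = 21.9500
  k=1: S(1,-1) = 19.4442; S(1,+0) = 21.9500; S(1,+1) = 24.7788
  k=2: S(2,-2) = 17.2244; S(2,-1) = 19.4442; S(2,+0) = 21.9500; S(2,+1) = 24.7788; S(2,+2) = 27.9720
  k=3: S(3,-3) = 15.2581; S(3,-2) = 17.2244; S(3,-1) = 19.4442; S(3,+0) = 21.9500; S(3,+1) = 24.7788; S(3,+2) = 27.9720; S(3,+3) = 31.5769
Terminal payoffs V(N, j) = max(S_T - K, 0):
  V(3,-3) = 0.000000; V(3,-2) = 0.000000; V(3,-1) = 0.000000; V(3,+0) = 0.000000; V(3,+1) = 0.688750; V(3,+2) = 3.882049; V(3,+3) = 7.486875
Backward induction: V(k, j) = exp(-r*dt) * [p_u * V(k+1, j+1) + p_m * V(k+1, j) + p_d * V(k+1, j-1)]
  V(2,-2) = exp(-r*dt) * [p_u*0.000000 + p_m*0.000000 + p_d*0.000000] = 0.000000
  V(2,-1) = exp(-r*dt) * [p_u*0.000000 + p_m*0.000000 + p_d*0.000000] = 0.000000
  V(2,+0) = exp(-r*dt) * [p_u*0.688750 + p_m*0.000000 + p_d*0.000000] = 0.112758
  V(2,+1) = exp(-r*dt) * [p_u*3.882049 + p_m*0.688750 + p_d*0.000000] = 1.093884
  V(2,+2) = exp(-r*dt) * [p_u*7.486875 + p_m*3.882049 + p_d*0.688750] = 3.925482
  V(1,-1) = exp(-r*dt) * [p_u*0.112758 + p_m*0.000000 + p_d*0.000000] = 0.018460
  V(1,+0) = exp(-r*dt) * [p_u*1.093884 + p_m*0.112758 + p_d*0.000000] = 0.254120
  V(1,+1) = exp(-r*dt) * [p_u*3.925482 + p_m*1.093884 + p_d*0.112758] = 1.389655
  V(0,+0) = exp(-r*dt) * [p_u*1.389655 + p_m*0.254120 + p_d*0.018460] = 0.399734


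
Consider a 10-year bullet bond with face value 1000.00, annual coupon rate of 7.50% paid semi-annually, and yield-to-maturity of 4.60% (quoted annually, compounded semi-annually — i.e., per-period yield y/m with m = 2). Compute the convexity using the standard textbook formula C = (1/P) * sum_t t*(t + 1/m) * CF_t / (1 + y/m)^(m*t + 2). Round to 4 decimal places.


Coupon per period c = face * coupon_rate / m = 37.500000
Periods per year m = 2; per-period yield y/m = 0.023000
Number of cashflows N = 20
Cashflows (t years, CF_t, discount factor 1/(1+y/m)^(m*t), PV):
  t = 0.5000: CF_t = 37.500000, DF = 0.977517, PV = 36.656891
  t = 1.0000: CF_t = 37.500000, DF = 0.955540, PV = 35.832739
  t = 1.5000: CF_t = 37.500000, DF = 0.934056, PV = 35.027115
  t = 2.0000: CF_t = 37.500000, DF = 0.913056, PV = 34.239604
  t = 2.5000: CF_t = 37.500000, DF = 0.892528, PV = 33.469799
  t = 3.0000: CF_t = 37.500000, DF = 0.872461, PV = 32.717301
  t = 3.5000: CF_t = 37.500000, DF = 0.852846, PV = 31.981721
  t = 4.0000: CF_t = 37.500000, DF = 0.833671, PV = 31.262679
  t = 4.5000: CF_t = 37.500000, DF = 0.814928, PV = 30.559804
  t = 5.0000: CF_t = 37.500000, DF = 0.796606, PV = 29.872731
  t = 5.5000: CF_t = 37.500000, DF = 0.778696, PV = 29.201106
  t = 6.0000: CF_t = 37.500000, DF = 0.761189, PV = 28.544580
  t = 6.5000: CF_t = 37.500000, DF = 0.744075, PV = 27.902816
  t = 7.0000: CF_t = 37.500000, DF = 0.727346, PV = 27.275480
  t = 7.5000: CF_t = 37.500000, DF = 0.710993, PV = 26.662248
  t = 8.0000: CF_t = 37.500000, DF = 0.695008, PV = 26.062803
  t = 8.5000: CF_t = 37.500000, DF = 0.679382, PV = 25.476836
  t = 9.0000: CF_t = 37.500000, DF = 0.664108, PV = 24.904043
  t = 9.5000: CF_t = 37.500000, DF = 0.649177, PV = 24.344128
  t = 10.0000: CF_t = 1037.500000, DF = 0.634581, PV = 658.378183
Price P = sum_t PV_t = 1230.372607
Convexity numerator sum_t t*(t + 1/m) * CF_t / (1+y/m)^(m*t + 2):
  t = 0.5000: term = 17.513557
  t = 1.0000: term = 51.359406
  t = 1.5000: term = 100.409396
  t = 2.0000: term = 163.586503
  t = 2.5000: term = 239.862908
  t = 3.0000: term = 328.258135
  t = 3.5000: term = 427.837256
  t = 4.0000: term = 537.709161
  t = 4.5000: term = 657.024879
  t = 5.0000: term = 784.975961
  t = 5.5000: term = 920.792916
  t = 6.0000: term = 1063.743704
  t = 6.5000: term = 1213.132279
  t = 7.0000: term = 1368.297179
  t = 7.5000: term = 1528.610171
  t = 8.0000: term = 1693.474937
  t = 8.5000: term = 1862.325811
  t = 9.0000: term = 2034.626554
  t = 9.5000: term = 2209.869180
  t = 10.0000: term = 66056.181181
Convexity = (1/P) * sum = 83259.591075 / 1230.372607 = 67.670225

Answer: Convexity = 67.6702


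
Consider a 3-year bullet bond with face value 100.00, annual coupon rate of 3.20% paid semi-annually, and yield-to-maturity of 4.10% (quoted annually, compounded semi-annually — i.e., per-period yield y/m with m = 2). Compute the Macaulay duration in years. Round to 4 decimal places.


Answer: Macaulay duration = 2.8826 years

Derivation:
Coupon per period c = face * coupon_rate / m = 1.600000
Periods per year m = 2; per-period yield y/m = 0.020500
Number of cashflows N = 6
Cashflows (t years, CF_t, discount factor 1/(1+y/m)^(m*t), PV):
  t = 0.5000: CF_t = 1.600000, DF = 0.979912, PV = 1.567859
  t = 1.0000: CF_t = 1.600000, DF = 0.960227, PV = 1.536363
  t = 1.5000: CF_t = 1.600000, DF = 0.940938, PV = 1.505501
  t = 2.0000: CF_t = 1.600000, DF = 0.922036, PV = 1.475258
  t = 2.5000: CF_t = 1.600000, DF = 0.903514, PV = 1.445623
  t = 3.0000: CF_t = 101.600000, DF = 0.885364, PV = 89.953000
Price P = sum_t PV_t = 97.483604
Macaulay numerator sum_t t * PV_t:
  t * PV_t at t = 0.5000: 0.783929
  t * PV_t at t = 1.0000: 1.536363
  t * PV_t at t = 1.5000: 2.258251
  t * PV_t at t = 2.0000: 2.950516
  t * PV_t at t = 2.5000: 3.614057
  t * PV_t at t = 3.0000: 269.859001
Macaulay duration D = (sum_t t * PV_t) / P = 281.002117 / 97.483604 = 2.882558


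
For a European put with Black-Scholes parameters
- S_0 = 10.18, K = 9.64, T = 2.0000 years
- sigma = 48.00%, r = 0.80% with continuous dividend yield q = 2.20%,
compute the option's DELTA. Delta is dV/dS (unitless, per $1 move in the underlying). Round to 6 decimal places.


d1 = 0.3784551908; d2 = -0.3003673192
phi(d1) = 0.3713713777; exp(-qT) = 0.9569539575; exp(-rT) = 0.9841273201
N(-d1) = 0.3525462376
Delta = -exp(-qT) * N(-d1) = -0.9569539575 * 0.3525462376 = -0.337371

Answer: Delta = -0.337371


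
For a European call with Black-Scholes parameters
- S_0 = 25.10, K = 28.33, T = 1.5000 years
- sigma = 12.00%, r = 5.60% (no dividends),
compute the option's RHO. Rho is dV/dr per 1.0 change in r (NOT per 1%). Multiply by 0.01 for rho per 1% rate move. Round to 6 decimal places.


d1 = -0.1786322218; d2 = -0.3256016064
phi(d1) = 0.3926277690; exp(-qT) = 1.0000000000; exp(-rT) = 0.9194312561
N(d2) = 0.3723628983
Rho = K*T*exp(-rT)*N(d2) = 28.3300 * 1.5000 * 0.9194312561 * 0.3723628983 = 14.548677

Answer: Rho = 14.548677


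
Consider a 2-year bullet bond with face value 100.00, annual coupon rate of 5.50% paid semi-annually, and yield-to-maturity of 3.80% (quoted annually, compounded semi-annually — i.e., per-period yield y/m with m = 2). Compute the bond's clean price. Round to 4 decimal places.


Answer: Price = 103.2444

Derivation:
Coupon per period c = face * coupon_rate / m = 2.750000
Periods per year m = 2; per-period yield y/m = 0.019000
Number of cashflows N = 4
Cashflows (t years, CF_t, discount factor 1/(1+y/m)^(m*t), PV):
  t = 0.5000: CF_t = 2.750000, DF = 0.981354, PV = 2.698724
  t = 1.0000: CF_t = 2.750000, DF = 0.963056, PV = 2.648405
  t = 1.5000: CF_t = 2.750000, DF = 0.945099, PV = 2.599023
  t = 2.0000: CF_t = 102.750000, DF = 0.927477, PV = 95.298287
Price P = sum_t PV_t = 103.244439


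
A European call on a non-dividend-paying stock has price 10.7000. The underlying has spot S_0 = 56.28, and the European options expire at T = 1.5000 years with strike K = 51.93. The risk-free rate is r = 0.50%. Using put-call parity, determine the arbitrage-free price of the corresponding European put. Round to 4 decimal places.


Put-call parity: C - P = S_0 * exp(-qT) - K * exp(-rT).
S_0 * exp(-qT) = 56.2800 * 1.00000000 = 56.28000000
K * exp(-rT) = 51.9300 * 0.99252805 = 51.54198189
P = C - S*exp(-qT) + K*exp(-rT)
P = 10.7000 - 56.28000000 + 51.54198189 = 5.9620

Answer: Put price = 5.9620


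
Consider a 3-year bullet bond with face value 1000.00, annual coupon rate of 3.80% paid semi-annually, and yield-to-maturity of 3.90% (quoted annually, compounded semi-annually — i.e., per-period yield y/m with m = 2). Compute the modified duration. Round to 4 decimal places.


Answer: Modified duration = 2.8086

Derivation:
Coupon per period c = face * coupon_rate / m = 19.000000
Periods per year m = 2; per-period yield y/m = 0.019500
Number of cashflows N = 6
Cashflows (t years, CF_t, discount factor 1/(1+y/m)^(m*t), PV):
  t = 0.5000: CF_t = 19.000000, DF = 0.980873, PV = 18.636587
  t = 1.0000: CF_t = 19.000000, DF = 0.962112, PV = 18.280124
  t = 1.5000: CF_t = 19.000000, DF = 0.943709, PV = 17.930480
  t = 2.0000: CF_t = 19.000000, DF = 0.925659, PV = 17.587523
  t = 2.5000: CF_t = 19.000000, DF = 0.907954, PV = 17.251126
  t = 3.0000: CF_t = 1019.000000, DF = 0.890588, PV = 907.508713
Price P = sum_t PV_t = 997.194553
First compute Macaulay numerator sum_t t * PV_t:
  t * PV_t at t = 0.5000: 9.318293
  t * PV_t at t = 1.0000: 18.280124
  t * PV_t at t = 1.5000: 26.895720
  t * PV_t at t = 2.0000: 35.175046
  t * PV_t at t = 2.5000: 43.127815
  t * PV_t at t = 3.0000: 2722.526139
Macaulay duration D = 2855.323137 / 997.194553 = 2.863356
Modified duration = D / (1 + y/m) = 2.863356 / (1 + 0.019500) = 2.808589


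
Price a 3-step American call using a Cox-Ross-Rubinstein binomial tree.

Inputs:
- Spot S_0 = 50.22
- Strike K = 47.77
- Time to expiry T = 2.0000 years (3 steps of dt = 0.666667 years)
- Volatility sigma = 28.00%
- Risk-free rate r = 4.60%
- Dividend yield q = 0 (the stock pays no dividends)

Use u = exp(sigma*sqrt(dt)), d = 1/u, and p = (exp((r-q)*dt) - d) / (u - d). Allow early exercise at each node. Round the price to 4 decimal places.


dt = T/N = 0.666667
u = exp(sigma*sqrt(dt)) = 1.256863; d = 1/u = 0.795632
p = (exp((r-q)*dt) - d) / (u - d) = 0.510612
Discount per step: exp(-r*dt) = 0.969799
Stock lattice S(k, i) with i counting down-moves:
  k=0: S(0,0) = 50.2200
  k=1: S(1,0) = 63.1197; S(1,1) = 39.9566
  k=2: S(2,0) = 79.3328; S(2,1) = 50.2200; S(2,2) = 31.7907
  k=3: S(3,0) = 99.7104; S(3,1) = 63.1197; S(3,2) = 39.9566; S(3,3) = 25.2937
Terminal payoffs V(N, i) = max(S_T - K, 0):
  V(3,0) = 51.940450; V(3,1) = 15.349667; V(3,2) = 0.000000; V(3,3) = 0.000000
Backward induction: V(k, i) = exp(-r*dt) * [p * V(k+1, i) + (1-p) * V(k+1, i+1)]; then take max(V_cont, immediate exercise) for American.
  V(2,0) = exp(-r*dt) * [p*51.940450 + (1-p)*15.349667] = 33.005494; exercise = 31.562782; V(2,0) = max -> 33.005494
  V(2,1) = exp(-r*dt) * [p*15.349667 + (1-p)*0.000000] = 7.601008; exercise = 2.450000; V(2,1) = max -> 7.601008
  V(2,2) = exp(-r*dt) * [p*0.000000 + (1-p)*0.000000] = 0.000000; exercise = 0.000000; V(2,2) = max -> 0.000000
  V(1,0) = exp(-r*dt) * [p*33.005494 + (1-p)*7.601008] = 19.951507; exercise = 15.349667; V(1,0) = max -> 19.951507
  V(1,1) = exp(-r*dt) * [p*7.601008 + (1-p)*0.000000] = 3.763947; exercise = 0.000000; V(1,1) = max -> 3.763947
  V(0,0) = exp(-r*dt) * [p*19.951507 + (1-p)*3.763947] = 11.666196; exercise = 2.450000; V(0,0) = max -> 11.666196

Answer: Price = V(0,0) = 11.6662


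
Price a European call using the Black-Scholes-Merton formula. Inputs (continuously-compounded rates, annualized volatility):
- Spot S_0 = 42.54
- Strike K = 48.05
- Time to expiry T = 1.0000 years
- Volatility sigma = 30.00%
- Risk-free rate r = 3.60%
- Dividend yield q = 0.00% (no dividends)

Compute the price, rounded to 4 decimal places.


d1 = (ln(S/K) + (r - q + 0.5*sigma^2) * T) / (sigma * sqrt(T)) = -0.13599109
d2 = d1 - sigma * sqrt(T) = -0.43599109
exp(-rT) = 0.96464029; exp(-qT) = 1.00000000
C = S_0 * exp(-qT) * N(d1) - K * exp(-rT) * N(d2)
N(d1) = 0.44591416; N(d2) = 0.33142160
C = 42.5400 * 1.00000000 * 0.44591416 - 48.0500 * 0.96464029 * 0.33142160 = 3.6075

Answer: Price = 3.6075


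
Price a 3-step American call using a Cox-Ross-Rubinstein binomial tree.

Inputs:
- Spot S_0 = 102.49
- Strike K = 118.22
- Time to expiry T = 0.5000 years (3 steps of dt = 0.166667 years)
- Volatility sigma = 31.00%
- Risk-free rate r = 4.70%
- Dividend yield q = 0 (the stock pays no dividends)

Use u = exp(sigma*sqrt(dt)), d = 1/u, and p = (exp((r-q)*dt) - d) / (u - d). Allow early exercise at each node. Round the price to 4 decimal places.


dt = T/N = 0.166667
u = exp(sigma*sqrt(dt)) = 1.134914; d = 1/u = 0.881124
p = (exp((r-q)*dt) - d) / (u - d) = 0.499390
Discount per step: exp(-r*dt) = 0.992197
Stock lattice S(k, i) with i counting down-moves:
  k=0: S(0,0) = 102.4900
  k=1: S(1,0) = 116.3173; S(1,1) = 90.3064
  k=2: S(2,0) = 132.0102; S(2,1) = 102.4900; S(2,2) = 79.5711
  k=3: S(3,0) = 149.8202; S(3,1) = 116.3173; S(3,2) = 90.3064; S(3,3) = 70.1120
Terminal payoffs V(N, i) = max(S_T - K, 0):
  V(3,0) = 31.600235; V(3,1) = 0.000000; V(3,2) = 0.000000; V(3,3) = 0.000000
Backward induction: V(k, i) = exp(-r*dt) * [p * V(k+1, i) + (1-p) * V(k+1, i+1)]; then take max(V_cont, immediate exercise) for American.
  V(2,0) = exp(-r*dt) * [p*31.600235 + (1-p)*0.000000] = 15.657693; exercise = 13.790197; V(2,0) = max -> 15.657693
  V(2,1) = exp(-r*dt) * [p*0.000000 + (1-p)*0.000000] = 0.000000; exercise = 0.000000; V(2,1) = max -> 0.000000
  V(2,2) = exp(-r*dt) * [p*0.000000 + (1-p)*0.000000] = 0.000000; exercise = 0.000000; V(2,2) = max -> 0.000000
  V(1,0) = exp(-r*dt) * [p*15.657693 + (1-p)*0.000000] = 7.758276; exercise = 0.000000; V(1,0) = max -> 7.758276
  V(1,1) = exp(-r*dt) * [p*0.000000 + (1-p)*0.000000] = 0.000000; exercise = 0.000000; V(1,1) = max -> 0.000000
  V(0,0) = exp(-r*dt) * [p*7.758276 + (1-p)*0.000000] = 3.844171; exercise = 0.000000; V(0,0) = max -> 3.844171

Answer: Price = V(0,0) = 3.8442


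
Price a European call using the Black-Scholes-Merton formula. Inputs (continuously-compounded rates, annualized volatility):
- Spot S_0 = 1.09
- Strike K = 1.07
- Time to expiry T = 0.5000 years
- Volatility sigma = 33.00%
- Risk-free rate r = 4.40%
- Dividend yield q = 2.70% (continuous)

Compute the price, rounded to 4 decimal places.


Answer: Price = 0.1135

Derivation:
d1 = (ln(S/K) + (r - q + 0.5*sigma^2) * T) / (sigma * sqrt(T)) = 0.23246263
d2 = d1 - sigma * sqrt(T) = -0.00088261
exp(-rT) = 0.97824024; exp(-qT) = 0.98659072
C = S_0 * exp(-qT) * N(d1) - K * exp(-rT) * N(d2)
N(d1) = 0.59191065; N(d2) = 0.49964789
C = 1.0900 * 0.98659072 * 0.59191065 - 1.0700 * 0.97824024 * 0.49964789 = 0.1135


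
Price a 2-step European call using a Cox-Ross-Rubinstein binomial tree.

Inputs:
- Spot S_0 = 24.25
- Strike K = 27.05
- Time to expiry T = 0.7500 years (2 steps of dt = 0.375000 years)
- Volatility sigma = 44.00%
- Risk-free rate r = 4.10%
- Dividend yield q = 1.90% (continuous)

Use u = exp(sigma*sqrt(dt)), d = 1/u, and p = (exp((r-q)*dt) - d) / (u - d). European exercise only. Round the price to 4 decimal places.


Answer: Price = V(0,0) = 2.8283

Derivation:
dt = T/N = 0.375000
u = exp(sigma*sqrt(dt)) = 1.309236; d = 1/u = 0.763804
p = (exp((r-q)*dt) - d) / (u - d) = 0.448232
Discount per step: exp(-r*dt) = 0.984743
Stock lattice S(k, i) with i counting down-moves:
  k=0: S(0,0) = 24.2500
  k=1: S(1,0) = 31.7490; S(1,1) = 18.5223
  k=2: S(2,0) = 41.5669; S(2,1) = 24.2500; S(2,2) = 14.1474
Terminal payoffs V(N, i) = max(S_T - K, 0):
  V(2,0) = 14.516908; V(2,1) = 0.000000; V(2,2) = 0.000000
Backward induction: V(k, i) = exp(-r*dt) * [p * V(k+1, i) + (1-p) * V(k+1, i+1)].
  V(1,0) = exp(-r*dt) * [p*14.516908 + (1-p)*0.000000] = 6.407661
  V(1,1) = exp(-r*dt) * [p*0.000000 + (1-p)*0.000000] = 0.000000
  V(0,0) = exp(-r*dt) * [p*6.407661 + (1-p)*0.000000] = 2.828296


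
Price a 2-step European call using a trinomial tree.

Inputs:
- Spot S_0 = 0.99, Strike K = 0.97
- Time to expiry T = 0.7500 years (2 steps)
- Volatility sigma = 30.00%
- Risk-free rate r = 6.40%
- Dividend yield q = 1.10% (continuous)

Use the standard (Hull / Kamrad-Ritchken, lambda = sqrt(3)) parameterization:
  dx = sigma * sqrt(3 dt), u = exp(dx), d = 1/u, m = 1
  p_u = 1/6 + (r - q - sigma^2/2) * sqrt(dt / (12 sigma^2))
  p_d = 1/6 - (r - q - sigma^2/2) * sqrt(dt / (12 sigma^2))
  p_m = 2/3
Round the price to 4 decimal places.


dt = T/N = 0.375000; dx = sigma*sqrt(3*dt) = 0.318198
u = exp(dx) = 1.374648; d = 1/u = 0.727459
p_u = 0.171381, p_m = 0.666667, p_d = 0.161953
Discount per step: exp(-r*dt) = 0.976286
Stock lattice S(k, j) with j the centered position index:
  k=0: S(0,+0) = 0.9900
  k=1: S(1,-1) = 0.7202; S(1,+0) = 0.9900; S(1,+1) = 1.3609
  k=2: S(2,-2) = 0.5239; S(2,-1) = 0.7202; S(2,+0) = 0.9900; S(2,+1) = 1.3609; S(2,+2) = 1.8708
Terminal payoffs V(N, j) = max(S_T - K, 0):
  V(2,-2) = 0.000000; V(2,-1) = 0.000000; V(2,+0) = 0.020000; V(2,+1) = 0.390902; V(2,+2) = 0.900762
Backward induction: V(k, j) = exp(-r*dt) * [p_u * V(k+1, j+1) + p_m * V(k+1, j) + p_d * V(k+1, j-1)]
  V(1,-1) = exp(-r*dt) * [p_u*0.020000 + p_m*0.000000 + p_d*0.000000] = 0.003346
  V(1,+0) = exp(-r*dt) * [p_u*0.390902 + p_m*0.020000 + p_d*0.000000] = 0.078422
  V(1,+1) = exp(-r*dt) * [p_u*0.900762 + p_m*0.390902 + p_d*0.020000] = 0.408296
  V(0,+0) = exp(-r*dt) * [p_u*0.408296 + p_m*0.078422 + p_d*0.003346] = 0.119885

Answer: Price = V(0,0) = 0.1199


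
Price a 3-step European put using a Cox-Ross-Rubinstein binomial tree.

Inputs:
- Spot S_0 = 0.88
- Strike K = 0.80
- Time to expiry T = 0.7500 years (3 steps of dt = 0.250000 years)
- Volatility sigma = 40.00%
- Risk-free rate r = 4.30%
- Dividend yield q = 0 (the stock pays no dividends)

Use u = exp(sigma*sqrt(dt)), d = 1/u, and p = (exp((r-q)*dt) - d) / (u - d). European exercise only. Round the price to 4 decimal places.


Answer: Price = V(0,0) = 0.0741

Derivation:
dt = T/N = 0.250000
u = exp(sigma*sqrt(dt)) = 1.221403; d = 1/u = 0.818731
p = (exp((r-q)*dt) - d) / (u - d) = 0.477007
Discount per step: exp(-r*dt) = 0.989308
Stock lattice S(k, i) with i counting down-moves:
  k=0: S(0,0) = 0.8800
  k=1: S(1,0) = 1.0748; S(1,1) = 0.7205
  k=2: S(2,0) = 1.3128; S(2,1) = 0.8800; S(2,2) = 0.5899
  k=3: S(3,0) = 1.6035; S(3,1) = 1.0748; S(3,2) = 0.7205; S(3,3) = 0.4830
Terminal payoffs V(N, i) = max(K - S_T, 0):
  V(3,0) = 0.000000; V(3,1) = 0.000000; V(3,2) = 0.079517; V(3,3) = 0.317046
Backward induction: V(k, i) = exp(-r*dt) * [p * V(k+1, i) + (1-p) * V(k+1, i+1)].
  V(2,0) = exp(-r*dt) * [p*0.000000 + (1-p)*0.000000] = 0.000000
  V(2,1) = exp(-r*dt) * [p*0.000000 + (1-p)*0.079517] = 0.041142
  V(2,2) = exp(-r*dt) * [p*0.079517 + (1-p)*0.317046] = 0.201564
  V(1,0) = exp(-r*dt) * [p*0.000000 + (1-p)*0.041142] = 0.021287
  V(1,1) = exp(-r*dt) * [p*0.041142 + (1-p)*0.201564] = 0.123705
  V(0,0) = exp(-r*dt) * [p*0.021287 + (1-p)*0.123705] = 0.074051


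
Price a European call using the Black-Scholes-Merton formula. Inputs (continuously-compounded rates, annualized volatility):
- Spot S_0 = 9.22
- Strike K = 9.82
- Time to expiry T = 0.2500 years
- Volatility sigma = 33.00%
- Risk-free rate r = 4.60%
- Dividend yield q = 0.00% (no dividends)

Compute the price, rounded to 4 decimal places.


Answer: Price = 0.4084

Derivation:
d1 = (ln(S/K) + (r - q + 0.5*sigma^2) * T) / (sigma * sqrt(T)) = -0.22990051
d2 = d1 - sigma * sqrt(T) = -0.39490051
exp(-rT) = 0.98856587; exp(-qT) = 1.00000000
C = S_0 * exp(-qT) * N(d1) - K * exp(-rT) * N(d2)
N(d1) = 0.40908454; N(d2) = 0.34645816
C = 9.2200 * 1.00000000 * 0.40908454 - 9.8200 * 0.98856587 * 0.34645816 = 0.4084


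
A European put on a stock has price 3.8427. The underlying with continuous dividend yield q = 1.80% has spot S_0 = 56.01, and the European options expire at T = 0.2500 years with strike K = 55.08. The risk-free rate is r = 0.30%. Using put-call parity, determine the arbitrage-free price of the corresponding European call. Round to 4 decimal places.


Put-call parity: C - P = S_0 * exp(-qT) - K * exp(-rT).
S_0 * exp(-qT) = 56.0100 * 0.99551011 = 55.75852125
K * exp(-rT) = 55.0800 * 0.99925028 = 55.03870549
C = P + S*exp(-qT) - K*exp(-rT)
C = 3.8427 + 55.75852125 - 55.03870549 = 4.5625

Answer: Call price = 4.5625


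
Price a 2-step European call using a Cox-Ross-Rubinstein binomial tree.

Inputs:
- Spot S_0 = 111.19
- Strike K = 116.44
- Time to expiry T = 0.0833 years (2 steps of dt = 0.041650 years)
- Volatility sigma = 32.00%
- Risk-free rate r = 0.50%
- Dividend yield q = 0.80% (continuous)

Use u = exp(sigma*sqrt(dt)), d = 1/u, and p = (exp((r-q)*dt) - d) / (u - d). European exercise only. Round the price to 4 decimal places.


dt = T/N = 0.041650
u = exp(sigma*sqrt(dt)) = 1.067486; d = 1/u = 0.936780
p = (exp((r-q)*dt) - d) / (u - d) = 0.482723
Discount per step: exp(-r*dt) = 0.999792
Stock lattice S(k, i) with i counting down-moves:
  k=0: S(0,0) = 111.1900
  k=1: S(1,0) = 118.6938; S(1,1) = 104.1606
  k=2: S(2,0) = 126.7040; S(2,1) = 111.1900; S(2,2) = 97.5756
Terminal payoffs V(N, i) = max(S_T - K, 0):
  V(2,0) = 10.264015; V(2,1) = 0.000000; V(2,2) = 0.000000
Backward induction: V(k, i) = exp(-r*dt) * [p * V(k+1, i) + (1-p) * V(k+1, i+1)].
  V(1,0) = exp(-r*dt) * [p*10.264015 + (1-p)*0.000000] = 4.953647
  V(1,1) = exp(-r*dt) * [p*0.000000 + (1-p)*0.000000] = 0.000000
  V(0,0) = exp(-r*dt) * [p*4.953647 + (1-p)*0.000000] = 2.390742

Answer: Price = V(0,0) = 2.3907


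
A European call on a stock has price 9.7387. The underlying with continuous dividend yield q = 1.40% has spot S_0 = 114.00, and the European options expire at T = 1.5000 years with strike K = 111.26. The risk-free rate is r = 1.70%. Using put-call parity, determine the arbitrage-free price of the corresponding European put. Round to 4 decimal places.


Answer: Put price = 6.5665

Derivation:
Put-call parity: C - P = S_0 * exp(-qT) - K * exp(-rT).
S_0 * exp(-qT) = 114.0000 * 0.97921896 = 111.63096196
K * exp(-rT) = 111.2600 * 0.97482238 = 108.45873788
P = C - S*exp(-qT) + K*exp(-rT)
P = 9.7387 - 111.63096196 + 108.45873788 = 6.5665


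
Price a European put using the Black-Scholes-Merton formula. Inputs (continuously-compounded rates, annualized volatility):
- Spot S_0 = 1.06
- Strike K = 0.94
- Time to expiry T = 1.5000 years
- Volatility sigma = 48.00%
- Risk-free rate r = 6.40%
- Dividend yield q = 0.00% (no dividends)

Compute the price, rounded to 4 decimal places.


d1 = (ln(S/K) + (r - q + 0.5*sigma^2) * T) / (sigma * sqrt(T)) = 0.66160771
d2 = d1 - sigma * sqrt(T) = 0.07373017
exp(-rT) = 0.90846402; exp(-qT) = 1.00000000
P = K * exp(-rT) * N(-d2) - S_0 * exp(-qT) * N(-d1)
N(-d1) = 0.25411133; N(-d2) = 0.47061255
P = 0.9400 * 0.90846402 * 0.47061255 - 1.0600 * 1.00000000 * 0.25411133 = 0.1325

Answer: Price = 0.1325


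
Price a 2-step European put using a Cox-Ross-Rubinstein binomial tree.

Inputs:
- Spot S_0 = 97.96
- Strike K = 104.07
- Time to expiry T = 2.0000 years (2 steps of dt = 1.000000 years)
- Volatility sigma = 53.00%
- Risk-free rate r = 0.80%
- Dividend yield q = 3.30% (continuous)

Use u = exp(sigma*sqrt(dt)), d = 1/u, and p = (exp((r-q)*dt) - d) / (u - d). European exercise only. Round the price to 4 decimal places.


Answer: Price = V(0,0) = 32.0443

Derivation:
dt = T/N = 1.000000
u = exp(sigma*sqrt(dt)) = 1.698932; d = 1/u = 0.588605
p = (exp((r-q)*dt) - d) / (u - d) = 0.348280
Discount per step: exp(-r*dt) = 0.992032
Stock lattice S(k, i) with i counting down-moves:
  k=0: S(0,0) = 97.9600
  k=1: S(1,0) = 166.4274; S(1,1) = 57.6597
  k=2: S(2,0) = 282.7489; S(2,1) = 97.9600; S(2,2) = 33.9388
Terminal payoffs V(N, i) = max(K - S_T, 0):
  V(2,0) = 0.000000; V(2,1) = 6.110000; V(2,2) = 70.131189
Backward induction: V(k, i) = exp(-r*dt) * [p * V(k+1, i) + (1-p) * V(k+1, i+1)].
  V(1,0) = exp(-r*dt) * [p*0.000000 + (1-p)*6.110000] = 3.950279
  V(1,1) = exp(-r*dt) * [p*6.110000 + (1-p)*70.131189] = 47.452737
  V(0,0) = exp(-r*dt) * [p*3.950279 + (1-p)*47.452737] = 32.044313


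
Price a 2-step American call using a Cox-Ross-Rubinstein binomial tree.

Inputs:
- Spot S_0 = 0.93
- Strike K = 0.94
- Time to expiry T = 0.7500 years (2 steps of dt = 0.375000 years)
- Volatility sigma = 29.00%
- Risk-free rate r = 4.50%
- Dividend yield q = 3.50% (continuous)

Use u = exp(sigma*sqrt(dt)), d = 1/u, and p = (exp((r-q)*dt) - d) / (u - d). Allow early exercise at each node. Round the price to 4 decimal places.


dt = T/N = 0.375000
u = exp(sigma*sqrt(dt)) = 1.194333; d = 1/u = 0.837287
p = (exp((r-q)*dt) - d) / (u - d) = 0.466242
Discount per step: exp(-r*dt) = 0.983267
Stock lattice S(k, i) with i counting down-moves:
  k=0: S(0,0) = 0.9300
  k=1: S(1,0) = 1.1107; S(1,1) = 0.7787
  k=2: S(2,0) = 1.3266; S(2,1) = 0.9300; S(2,2) = 0.6520
Terminal payoffs V(N, i) = max(S_T - K, 0):
  V(2,0) = 0.386581; V(2,1) = 0.000000; V(2,2) = 0.000000
Backward induction: V(k, i) = exp(-r*dt) * [p * V(k+1, i) + (1-p) * V(k+1, i+1)]; then take max(V_cont, immediate exercise) for American.
  V(1,0) = exp(-r*dt) * [p*0.386581 + (1-p)*0.000000] = 0.177224; exercise = 0.170730; V(1,0) = max -> 0.177224
  V(1,1) = exp(-r*dt) * [p*0.000000 + (1-p)*0.000000] = 0.000000; exercise = 0.000000; V(1,1) = max -> 0.000000
  V(0,0) = exp(-r*dt) * [p*0.177224 + (1-p)*0.000000] = 0.081247; exercise = 0.000000; V(0,0) = max -> 0.081247

Answer: Price = V(0,0) = 0.0812


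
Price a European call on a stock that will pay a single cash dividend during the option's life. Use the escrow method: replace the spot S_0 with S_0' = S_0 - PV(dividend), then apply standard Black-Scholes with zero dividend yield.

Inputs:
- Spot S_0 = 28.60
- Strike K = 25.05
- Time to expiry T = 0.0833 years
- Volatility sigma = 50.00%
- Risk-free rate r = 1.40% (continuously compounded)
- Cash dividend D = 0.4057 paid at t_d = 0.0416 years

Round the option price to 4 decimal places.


PV(D) = D * exp(-r * t_d) = 0.4057 * 0.99941777 = 0.40546379
S_0' = S_0 - PV(D) = 28.6000 - 0.40546379 = 28.19453621
d1 = (ln(S_0'/K) + (r + sigma^2/2)*T) / (sigma*sqrt(T)) = 0.89968992
d2 = d1 - sigma*sqrt(T) = 0.75538123
exp(-rT) = 0.99883448
N(d1) = 0.81585736; N(d2) = 0.77498986
C = S_0' * N(d1) - K * exp(-rT) * N(d2) = 28.19453621 * 0.81585736 - 25.0500 * 0.99883448 * 0.77498986 = 3.6119

Answer: Price = 3.6119


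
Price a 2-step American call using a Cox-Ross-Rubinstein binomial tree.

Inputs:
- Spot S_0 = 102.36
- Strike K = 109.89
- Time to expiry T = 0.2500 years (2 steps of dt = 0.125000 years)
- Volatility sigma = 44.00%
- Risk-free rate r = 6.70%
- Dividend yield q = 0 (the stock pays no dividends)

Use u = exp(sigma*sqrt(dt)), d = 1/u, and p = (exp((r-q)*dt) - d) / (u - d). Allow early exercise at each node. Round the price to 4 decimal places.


dt = T/N = 0.125000
u = exp(sigma*sqrt(dt)) = 1.168316; d = 1/u = 0.855933
p = (exp((r-q)*dt) - d) / (u - d) = 0.488110
Discount per step: exp(-r*dt) = 0.991660
Stock lattice S(k, i) with i counting down-moves:
  k=0: S(0,0) = 102.3600
  k=1: S(1,0) = 119.5888; S(1,1) = 87.6133
  k=2: S(2,0) = 139.7176; S(2,1) = 102.3600; S(2,2) = 74.9911
Terminal payoffs V(N, i) = max(S_T - K, 0):
  V(2,0) = 29.827565; V(2,1) = 0.000000; V(2,2) = 0.000000
Backward induction: V(k, i) = exp(-r*dt) * [p * V(k+1, i) + (1-p) * V(k+1, i+1)]; then take max(V_cont, immediate exercise) for American.
  V(1,0) = exp(-r*dt) * [p*29.827565 + (1-p)*0.000000] = 14.437708; exercise = 9.698837; V(1,0) = max -> 14.437708
  V(1,1) = exp(-r*dt) * [p*0.000000 + (1-p)*0.000000] = 0.000000; exercise = 0.000000; V(1,1) = max -> 0.000000
  V(0,0) = exp(-r*dt) * [p*14.437708 + (1-p)*0.000000] = 6.988415; exercise = 0.000000; V(0,0) = max -> 6.988415

Answer: Price = V(0,0) = 6.9884


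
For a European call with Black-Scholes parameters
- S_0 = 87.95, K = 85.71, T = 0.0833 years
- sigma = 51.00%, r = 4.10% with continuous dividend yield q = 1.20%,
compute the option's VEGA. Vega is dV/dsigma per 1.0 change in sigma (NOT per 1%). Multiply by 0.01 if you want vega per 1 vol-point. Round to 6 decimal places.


d1 = 0.2652798365; d2 = 0.1180849657
phi(d1) = 0.3851489143; exp(-qT) = 0.9990008994; exp(-rT) = 0.9965905255
Vega = S * exp(-qT) * phi(d1) * sqrt(T) = 87.9500 * 0.9990008994 * 0.3851489143 * 0.2886173938 = 9.766814

Answer: Vega = 9.766814


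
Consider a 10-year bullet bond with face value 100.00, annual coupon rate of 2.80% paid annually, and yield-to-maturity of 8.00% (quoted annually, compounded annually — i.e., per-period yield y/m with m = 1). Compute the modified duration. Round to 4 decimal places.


Coupon per period c = face * coupon_rate / m = 2.800000
Periods per year m = 1; per-period yield y/m = 0.080000
Number of cashflows N = 10
Cashflows (t years, CF_t, discount factor 1/(1+y/m)^(m*t), PV):
  t = 1.0000: CF_t = 2.800000, DF = 0.925926, PV = 2.592593
  t = 2.0000: CF_t = 2.800000, DF = 0.857339, PV = 2.400549
  t = 3.0000: CF_t = 2.800000, DF = 0.793832, PV = 2.222730
  t = 4.0000: CF_t = 2.800000, DF = 0.735030, PV = 2.058084
  t = 5.0000: CF_t = 2.800000, DF = 0.680583, PV = 1.905633
  t = 6.0000: CF_t = 2.800000, DF = 0.630170, PV = 1.764475
  t = 7.0000: CF_t = 2.800000, DF = 0.583490, PV = 1.633773
  t = 8.0000: CF_t = 2.800000, DF = 0.540269, PV = 1.512753
  t = 9.0000: CF_t = 2.800000, DF = 0.500249, PV = 1.400697
  t = 10.0000: CF_t = 102.800000, DF = 0.463193, PV = 47.616291
Price P = sum_t PV_t = 65.107577
First compute Macaulay numerator sum_t t * PV_t:
  t * PV_t at t = 1.0000: 2.592593
  t * PV_t at t = 2.0000: 4.801097
  t * PV_t at t = 3.0000: 6.668191
  t * PV_t at t = 4.0000: 8.232334
  t * PV_t at t = 5.0000: 9.528165
  t * PV_t at t = 6.0000: 10.586850
  t * PV_t at t = 7.0000: 11.436412
  t * PV_t at t = 8.0000: 12.102023
  t * PV_t at t = 9.0000: 12.606274
  t * PV_t at t = 10.0000: 476.162906
Macaulay duration D = 554.716844 / 65.107577 = 8.520004
Modified duration = D / (1 + y/m) = 8.520004 / (1 + 0.080000) = 7.888893

Answer: Modified duration = 7.8889
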